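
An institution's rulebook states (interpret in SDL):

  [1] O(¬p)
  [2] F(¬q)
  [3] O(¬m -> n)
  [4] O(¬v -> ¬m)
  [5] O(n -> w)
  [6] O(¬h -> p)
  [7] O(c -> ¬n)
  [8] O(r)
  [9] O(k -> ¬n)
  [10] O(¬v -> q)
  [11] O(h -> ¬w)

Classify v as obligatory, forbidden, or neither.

Obligatory

From premise 1 we have O(¬p).
Premise 6, O(¬h -> p), contraposes to O(¬p -> h); with O(¬p) we get O(h).
Applying K to premise 11 (O(h -> ¬w)) and O(h) yields O(¬w).
Premise 5, O(n -> w), contraposes to O(¬w -> ¬n); with O(¬w) we get O(¬n).
Premise 3, O(¬m -> n), contraposes to O(¬n -> m); with O(¬n) we get O(m).
Premise 4, O(¬v -> ¬m), contraposes to O(m -> v); with O(m) we get O(v).
Premises 2, 7, 8, 9, 10 do not contribute to this derivation.
Hence v is obligatory.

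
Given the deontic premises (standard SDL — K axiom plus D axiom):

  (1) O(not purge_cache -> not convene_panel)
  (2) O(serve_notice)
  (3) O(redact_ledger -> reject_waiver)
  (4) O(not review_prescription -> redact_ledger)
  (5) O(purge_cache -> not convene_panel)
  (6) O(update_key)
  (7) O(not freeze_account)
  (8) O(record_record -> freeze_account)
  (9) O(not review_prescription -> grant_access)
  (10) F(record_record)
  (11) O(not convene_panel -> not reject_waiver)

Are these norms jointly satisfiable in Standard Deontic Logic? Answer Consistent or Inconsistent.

Consistent

Premise 8 is O(record_record -> freeze_account), but O(record_record) is not derivable from the premises, so it does not yield O(freeze_account).
So O(freeze_account) is not derivable, and the apparent clash with O(not freeze_account) does not arise.
A world satisfying every obligation exists (e.g. convene_panel=false, freeze_account=false, grant_access=false, purge_cache=false, record_record=false, redact_ledger=false, reject_waiver=false, review_prescription=true, serve_notice=true, update_key=true); no atom is both obligatory and forbidden, so the set is consistent.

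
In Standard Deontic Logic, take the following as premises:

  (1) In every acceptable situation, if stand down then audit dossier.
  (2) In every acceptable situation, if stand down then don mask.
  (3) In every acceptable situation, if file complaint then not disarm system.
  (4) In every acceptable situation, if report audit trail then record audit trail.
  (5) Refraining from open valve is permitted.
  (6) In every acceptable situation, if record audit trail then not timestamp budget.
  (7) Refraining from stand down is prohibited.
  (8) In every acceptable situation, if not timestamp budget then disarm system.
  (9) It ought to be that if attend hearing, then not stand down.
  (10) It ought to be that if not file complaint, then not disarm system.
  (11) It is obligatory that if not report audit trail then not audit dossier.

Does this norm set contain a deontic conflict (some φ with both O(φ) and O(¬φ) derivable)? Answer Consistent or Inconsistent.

Inconsistent

By case analysis on ¬file_complaint: premise 10 gives O(¬file_complaint → ¬disarm_system) and premise 3 gives O(file_complaint → ¬disarm_system), so O(¬disarm_system) either way.
The contrapositive of premise 8 (O(¬timestamp_budget → disarm_system)) is O(¬disarm_system → timestamp_budget), and O(¬disarm_system) is already established, so O(timestamp_budget).
The contrapositive of premise 6 (O(record_audit_trail → ¬timestamp_budget)) is O(timestamp_budget → ¬record_audit_trail), and O(timestamp_budget) is already established, so O(¬record_audit_trail).
Premise 4 is O(report_audit_trail → record_audit_trail); contrapositively O(¬record_audit_trail → ¬report_audit_trail). Since O(¬record_audit_trail) holds, K gives O(¬report_audit_trail).
From O(¬report_audit_trail) and premise 11, O(¬report_audit_trail → ¬audit_dossier), we obtain O(¬audit_dossier).
The contrapositive of premise 1 (O(stand_down → audit_dossier)) is O(¬audit_dossier → ¬stand_down), and O(¬audit_dossier) is already established, so O(¬stand_down).
However, F(¬stand_down) at premise 7 amounts to O(stand_down).
We now have both O(¬stand_down) and O(stand_down) — stand_down is simultaneously obligatory and forbidden, violating the D-axiom.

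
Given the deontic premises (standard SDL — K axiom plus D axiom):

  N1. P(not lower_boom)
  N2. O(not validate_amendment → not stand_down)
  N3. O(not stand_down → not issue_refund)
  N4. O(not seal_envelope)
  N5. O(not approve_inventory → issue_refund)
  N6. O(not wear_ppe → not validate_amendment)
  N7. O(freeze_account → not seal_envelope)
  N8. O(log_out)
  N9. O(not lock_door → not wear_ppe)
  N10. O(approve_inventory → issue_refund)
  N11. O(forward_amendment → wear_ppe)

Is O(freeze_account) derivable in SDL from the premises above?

No

Premise 7 is O(freeze_account → not seal_envelope); even if O(not seal_envelope) held, inferring O(freeze_account) would be affirming the consequent — invalid.
No other premise forces O(freeze_account). An ideal world satisfying every premise can still have freeze_account false, so O(freeze_account) is not derivable.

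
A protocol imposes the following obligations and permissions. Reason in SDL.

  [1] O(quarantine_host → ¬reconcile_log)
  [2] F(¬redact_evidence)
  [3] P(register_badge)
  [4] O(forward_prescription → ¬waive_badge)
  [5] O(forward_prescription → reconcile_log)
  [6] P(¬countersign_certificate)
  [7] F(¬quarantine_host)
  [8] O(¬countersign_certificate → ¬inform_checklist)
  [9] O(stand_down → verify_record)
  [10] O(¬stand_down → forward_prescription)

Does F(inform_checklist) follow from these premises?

No

Premise 8 is O(¬countersign_certificate → ¬inform_checklist), but O(¬countersign_certificate) is not derivable from the premises (the permission P(¬countersign_certificate) asserts only ¬O(countersign_certificate), not O(¬countersign_certificate)), so it does not yield O(¬inform_checklist).
No other premise forces O(¬inform_checklist). An ideal world satisfying every premise can still have inform_checklist true, so F(inform_checklist) is not derivable.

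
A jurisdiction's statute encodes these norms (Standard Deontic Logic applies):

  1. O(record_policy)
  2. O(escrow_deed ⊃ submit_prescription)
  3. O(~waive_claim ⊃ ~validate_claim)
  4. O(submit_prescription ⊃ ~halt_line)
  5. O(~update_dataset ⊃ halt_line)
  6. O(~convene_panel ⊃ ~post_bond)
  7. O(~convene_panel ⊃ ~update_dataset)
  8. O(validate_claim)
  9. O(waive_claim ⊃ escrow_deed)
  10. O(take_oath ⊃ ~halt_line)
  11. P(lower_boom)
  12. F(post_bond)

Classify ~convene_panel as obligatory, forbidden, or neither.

Forbidden

From premise 8 we have O(validate_claim).
Premise 3, O(~waive_claim ⊃ ~validate_claim), contraposes to O(validate_claim ⊃ waive_claim); with O(validate_claim) we get O(waive_claim).
Applying K to premise 9 (O(waive_claim ⊃ escrow_deed)) and O(waive_claim) yields O(escrow_deed).
With premise 2, O(escrow_deed ⊃ submit_prescription), the K-axiom yields O(submit_prescription).
With premise 4, O(submit_prescription ⊃ ~halt_line), the K-axiom yields O(~halt_line).
Premise 5 is O(~update_dataset ⊃ halt_line); contrapositively O(~halt_line ⊃ update_dataset). Since O(~halt_line) holds, K gives O(update_dataset).
Premise 7 is O(~convene_panel ⊃ ~update_dataset); contrapositively O(update_dataset ⊃ convene_panel). Since O(update_dataset) holds, K gives O(convene_panel).
Premises 1, 6, 10, 11, 12 do not contribute to this derivation.
Thus O(convene_panel), which is F(~convene_panel): ~convene_panel is forbidden.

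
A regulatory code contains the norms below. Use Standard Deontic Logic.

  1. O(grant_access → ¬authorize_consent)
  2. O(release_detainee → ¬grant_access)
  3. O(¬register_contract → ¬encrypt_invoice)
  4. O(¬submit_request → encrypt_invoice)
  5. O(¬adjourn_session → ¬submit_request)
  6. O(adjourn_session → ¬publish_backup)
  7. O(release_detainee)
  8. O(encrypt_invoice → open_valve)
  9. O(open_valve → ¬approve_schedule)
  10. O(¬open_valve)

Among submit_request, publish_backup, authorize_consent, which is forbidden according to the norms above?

publish_backup

From premise 10 we have O(¬open_valve).
Premise 8 is O(encrypt_invoice → open_valve); contrapositively O(¬open_valve → ¬encrypt_invoice). Since O(¬open_valve) holds, K gives O(¬encrypt_invoice).
Premise 4 is O(¬submit_request → encrypt_invoice); contrapositively O(¬encrypt_invoice → submit_request). Since O(¬encrypt_invoice) holds, K gives O(submit_request).
Premise 5 is O(¬adjourn_session → ¬submit_request); contrapositively O(submit_request → adjourn_session). Since O(submit_request) holds, K gives O(adjourn_session).
Applying K to premise 6 (O(adjourn_session → ¬publish_backup)) and O(adjourn_session) yields O(¬publish_backup).
So O(¬publish_backup) holds, i.e. publish_backup is forbidden. None of the other listed options is forbidden under the premises.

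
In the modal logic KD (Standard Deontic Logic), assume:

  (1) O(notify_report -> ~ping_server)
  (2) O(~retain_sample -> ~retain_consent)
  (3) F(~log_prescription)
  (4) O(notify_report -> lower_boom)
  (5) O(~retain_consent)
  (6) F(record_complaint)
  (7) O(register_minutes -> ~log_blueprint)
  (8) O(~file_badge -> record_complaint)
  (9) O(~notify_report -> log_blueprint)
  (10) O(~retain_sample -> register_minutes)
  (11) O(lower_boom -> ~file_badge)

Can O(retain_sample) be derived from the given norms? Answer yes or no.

Premise 6, F(record_complaint), is equivalent to O(~record_complaint).
Premise 8 is O(~file_badge -> record_complaint); contrapositively O(~record_complaint -> file_badge). Since O(~record_complaint) holds, K gives O(file_badge).
The contrapositive of premise 11 (O(lower_boom -> ~file_badge)) is O(file_badge -> ~lower_boom), and O(file_badge) is already established, so O(~lower_boom).
Premise 4 is O(notify_report -> lower_boom); contrapositively O(~lower_boom -> ~notify_report). Since O(~lower_boom) holds, K gives O(~notify_report).
From O(~notify_report) and premise 9, O(~notify_report -> log_blueprint), we obtain O(log_blueprint).
The contrapositive of premise 7 (O(register_minutes -> ~log_blueprint)) is O(log_blueprint -> ~register_minutes), and O(log_blueprint) is already established, so O(~register_minutes).
Premise 10 is O(~retain_sample -> register_minutes); contrapositively O(~register_minutes -> retain_sample). Since O(~register_minutes) holds, K gives O(retain_sample).
Premises 1, 2, 3, 5 do not contribute to this derivation.
So O(retain_sample) follows.

Yes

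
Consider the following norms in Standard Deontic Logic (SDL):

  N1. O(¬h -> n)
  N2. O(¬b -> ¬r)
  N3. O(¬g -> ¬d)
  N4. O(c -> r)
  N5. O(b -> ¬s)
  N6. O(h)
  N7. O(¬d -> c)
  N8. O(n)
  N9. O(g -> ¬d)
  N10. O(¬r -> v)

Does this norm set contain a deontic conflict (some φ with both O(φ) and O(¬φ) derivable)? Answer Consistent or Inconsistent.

Premise 1 is O(¬h -> n); even if O(n) held, inferring O(¬h) would be affirming the consequent — invalid.
So O(¬h) is not derivable, and the apparent clash with O(h) does not arise.
A world satisfying every obligation exists (e.g. b=true, c=true, d=false, g=false, h=true, n=true, r=true, s=false, v=false); no atom is both obligatory and forbidden, so the set is consistent.

Consistent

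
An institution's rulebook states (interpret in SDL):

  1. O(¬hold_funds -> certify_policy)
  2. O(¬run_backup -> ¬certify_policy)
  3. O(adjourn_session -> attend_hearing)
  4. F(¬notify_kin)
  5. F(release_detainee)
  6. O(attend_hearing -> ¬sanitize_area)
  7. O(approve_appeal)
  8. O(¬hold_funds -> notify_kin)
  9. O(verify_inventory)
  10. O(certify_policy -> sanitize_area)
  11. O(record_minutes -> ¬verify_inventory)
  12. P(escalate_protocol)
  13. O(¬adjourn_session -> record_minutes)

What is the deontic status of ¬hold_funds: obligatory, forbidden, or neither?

Premise 9 states O(verify_inventory) outright.
The contrapositive of premise 11 (O(record_minutes -> ¬verify_inventory)) is O(verify_inventory -> ¬record_minutes), and O(verify_inventory) is already established, so O(¬record_minutes).
Premise 13 is O(¬adjourn_session -> record_minutes); contrapositively O(¬record_minutes -> adjourn_session). Since O(¬record_minutes) holds, K gives O(adjourn_session).
From O(adjourn_session) and premise 3, O(adjourn_session -> attend_hearing), we obtain O(attend_hearing).
With premise 6, O(attend_hearing -> ¬sanitize_area), the K-axiom yields O(¬sanitize_area).
The contrapositive of premise 10 (O(certify_policy -> sanitize_area)) is O(¬sanitize_area -> ¬certify_policy), and O(¬sanitize_area) is already established, so O(¬certify_policy).
Premise 1, O(¬hold_funds -> certify_policy), contraposes to O(¬certify_policy -> hold_funds); with O(¬certify_policy) we get O(hold_funds).
Premises 2, 4, 5, 7, 8, 12 do not contribute to this derivation.
Thus O(hold_funds), which is F(¬hold_funds): ¬hold_funds is forbidden.

Forbidden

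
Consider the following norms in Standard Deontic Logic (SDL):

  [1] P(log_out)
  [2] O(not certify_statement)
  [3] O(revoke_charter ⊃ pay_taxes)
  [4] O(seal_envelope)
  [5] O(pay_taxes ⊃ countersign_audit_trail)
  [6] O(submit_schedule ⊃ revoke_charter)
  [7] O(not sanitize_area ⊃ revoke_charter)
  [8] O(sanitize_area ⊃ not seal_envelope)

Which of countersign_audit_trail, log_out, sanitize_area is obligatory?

Premise 4 gives O(seal_envelope).
Premise 8 is O(sanitize_area ⊃ not seal_envelope); contrapositively O(seal_envelope ⊃ not sanitize_area). Since O(seal_envelope) holds, K gives O(not sanitize_area).
Premise 7 is O(not sanitize_area ⊃ revoke_charter); since O(not sanitize_area), deontic closure gives O(revoke_charter).
With premise 3, O(revoke_charter ⊃ pay_taxes), the K-axiom yields O(pay_taxes).
Premise 5 is O(pay_taxes ⊃ countersign_audit_trail); since O(pay_taxes), deontic closure gives O(countersign_audit_trail).
So O(countersign_audit_trail) holds — countersign_audit_trail is obligatory. None of the other listed options is made obligatory by any chain of premises.

countersign_audit_trail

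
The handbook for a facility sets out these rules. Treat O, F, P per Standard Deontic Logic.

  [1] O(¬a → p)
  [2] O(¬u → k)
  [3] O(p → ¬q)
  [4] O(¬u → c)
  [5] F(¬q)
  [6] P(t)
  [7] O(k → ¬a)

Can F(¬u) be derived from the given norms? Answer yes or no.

Yes

Premise 5, F(¬q), is equivalent to O(q).
Premise 3 is O(p → ¬q); contrapositively O(q → ¬p). Since O(q) holds, K gives O(¬p).
The contrapositive of premise 1 (O(¬a → p)) is O(¬p → a), and O(¬p) is already established, so O(a).
Premise 7 is O(k → ¬a); contrapositively O(a → ¬k). Since O(a) holds, K gives O(¬k).
Premise 2, O(¬u → k), contraposes to O(¬k → u); with O(¬k) we get O(u).
Premises 4, 6 do not contribute to this derivation.
So O(u) holds, i.e. F(¬u). The claim follows.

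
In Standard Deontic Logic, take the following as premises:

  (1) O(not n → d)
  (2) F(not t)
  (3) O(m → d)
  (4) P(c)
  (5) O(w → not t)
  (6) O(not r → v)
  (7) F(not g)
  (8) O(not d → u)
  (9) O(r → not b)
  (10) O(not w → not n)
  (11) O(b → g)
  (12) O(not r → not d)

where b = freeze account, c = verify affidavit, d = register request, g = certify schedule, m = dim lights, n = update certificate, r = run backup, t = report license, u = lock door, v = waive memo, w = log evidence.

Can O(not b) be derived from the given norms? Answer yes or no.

Yes

Premise 2 is F(not t), i.e. O(t).
Premise 5 is O(w → not t); contrapositively O(t → not w). Since O(t) holds, K gives O(not w).
From O(not w) and premise 10, O(not w → not n), we obtain O(not n).
With premise 1, O(not n → d), the K-axiom yields O(d).
Premise 12 is O(not r → not d); contrapositively O(d → r). Since O(d) holds, K gives O(r).
Applying K to premise 9 (O(r → not b)) and O(r) yields O(not b).
Premises 3, 4, 6, 7, 8, 11 do not contribute to this derivation.
So O(not b) follows.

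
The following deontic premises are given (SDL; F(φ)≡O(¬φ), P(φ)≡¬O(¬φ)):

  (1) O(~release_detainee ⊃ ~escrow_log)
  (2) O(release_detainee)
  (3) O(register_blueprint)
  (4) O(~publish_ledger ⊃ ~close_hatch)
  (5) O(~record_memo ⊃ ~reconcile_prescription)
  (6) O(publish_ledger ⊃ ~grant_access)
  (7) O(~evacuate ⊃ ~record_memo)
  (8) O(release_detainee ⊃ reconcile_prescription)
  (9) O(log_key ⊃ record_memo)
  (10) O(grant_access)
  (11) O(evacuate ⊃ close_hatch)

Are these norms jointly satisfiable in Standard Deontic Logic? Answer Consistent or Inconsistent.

Inconsistent

Premise 2 states O(release_detainee) outright.
With premise 8, O(release_detainee ⊃ reconcile_prescription), the K-axiom yields O(reconcile_prescription).
Premise 5, O(~record_memo ⊃ ~reconcile_prescription), contraposes to O(reconcile_prescription ⊃ record_memo); with O(reconcile_prescription) we get O(record_memo).
The contrapositive of premise 7 (O(~evacuate ⊃ ~record_memo)) is O(record_memo ⊃ evacuate), and O(record_memo) is already established, so O(evacuate).
Premise 11 is O(evacuate ⊃ close_hatch); since O(evacuate), deontic closure gives O(close_hatch).
Premise 4, O(~publish_ledger ⊃ ~close_hatch), contraposes to O(close_hatch ⊃ publish_ledger); with O(close_hatch) we get O(publish_ledger).
Applying K to premise 6 (O(publish_ledger ⊃ ~grant_access)) and O(publish_ledger) yields O(~grant_access).
But premise 10 directly asserts O(grant_access).
We now have both O(~grant_access) and O(grant_access) — grant_access is simultaneously obligatory and forbidden, violating the D-axiom.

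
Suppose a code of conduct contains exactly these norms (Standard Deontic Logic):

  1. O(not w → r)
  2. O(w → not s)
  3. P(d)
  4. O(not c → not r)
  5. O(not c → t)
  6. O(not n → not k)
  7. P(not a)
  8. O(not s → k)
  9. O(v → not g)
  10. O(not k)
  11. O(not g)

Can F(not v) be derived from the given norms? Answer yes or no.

Premise 9 is O(v → not g); even if O(not g) held, inferring O(v) would be affirming the consequent — invalid.
No other premise forces O(v). An ideal world satisfying every premise can still have not v true, so F(not v) is not derivable.

No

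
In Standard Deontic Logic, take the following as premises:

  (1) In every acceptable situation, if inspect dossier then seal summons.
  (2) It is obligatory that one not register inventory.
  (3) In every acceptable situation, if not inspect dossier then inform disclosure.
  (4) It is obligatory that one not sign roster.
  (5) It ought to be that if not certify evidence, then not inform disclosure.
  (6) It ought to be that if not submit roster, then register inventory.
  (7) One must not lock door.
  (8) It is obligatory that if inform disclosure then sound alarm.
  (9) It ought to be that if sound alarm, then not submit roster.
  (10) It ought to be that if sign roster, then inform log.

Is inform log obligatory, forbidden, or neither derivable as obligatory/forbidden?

Neither

Premise 10 is O(sign_roster → inform_log), but O(sign_roster) is not derivable from the premises, so it does not yield O(inform_log).
No premise or chain of K-axiom applications forces O(inform_log), and none forces O(¬inform_log). So inform_log is neither obligatory nor forbidden under these norms.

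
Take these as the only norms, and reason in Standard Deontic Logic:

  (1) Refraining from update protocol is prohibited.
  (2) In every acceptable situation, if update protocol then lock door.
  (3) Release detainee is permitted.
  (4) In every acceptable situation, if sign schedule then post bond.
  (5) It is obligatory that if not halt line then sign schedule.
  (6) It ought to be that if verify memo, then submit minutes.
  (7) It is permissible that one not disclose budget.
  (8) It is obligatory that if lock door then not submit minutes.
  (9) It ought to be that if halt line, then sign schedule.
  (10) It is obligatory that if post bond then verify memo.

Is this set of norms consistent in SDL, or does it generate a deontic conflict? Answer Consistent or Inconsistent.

Premises 5 and 9 cover both cases: O(¬halt_line → sign_schedule) and O(halt_line → sign_schedule). Since ¬halt_line ∨ halt_line is a tautology, O(sign_schedule) follows.
With premise 4, O(sign_schedule → post_bond), the K-axiom yields O(post_bond).
Premise 10 is O(post_bond → verify_memo); since O(post_bond), deontic closure gives O(verify_memo).
From O(verify_memo) and premise 6, O(verify_memo → submit_minutes), we obtain O(submit_minutes).
Premise 8, O(lock_door → ¬submit_minutes), contraposes to O(submit_minutes → ¬lock_door); with O(submit_minutes) we get O(¬lock_door).
Premise 2, O(update_protocol → lock_door), contraposes to O(¬lock_door → ¬update_protocol); with O(¬lock_door) we get O(¬update_protocol).
Yet premise 1 is F(¬update_protocol), i.e. O(update_protocol).
We now have both O(¬update_protocol) and O(update_protocol) — update_protocol is simultaneously obligatory and forbidden, violating the D-axiom.

Inconsistent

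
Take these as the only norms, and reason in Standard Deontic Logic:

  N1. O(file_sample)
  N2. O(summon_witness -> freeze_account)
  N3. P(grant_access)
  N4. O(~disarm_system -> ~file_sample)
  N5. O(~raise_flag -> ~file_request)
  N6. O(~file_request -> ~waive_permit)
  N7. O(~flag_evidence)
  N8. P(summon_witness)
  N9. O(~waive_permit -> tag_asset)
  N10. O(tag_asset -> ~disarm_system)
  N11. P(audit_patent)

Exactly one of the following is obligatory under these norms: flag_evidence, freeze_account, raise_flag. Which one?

From premise 1 we have O(file_sample).
Premise 4 is O(~disarm_system -> ~file_sample); contrapositively O(file_sample -> disarm_system). Since O(file_sample) holds, K gives O(disarm_system).
Premise 10 is O(tag_asset -> ~disarm_system); contrapositively O(disarm_system -> ~tag_asset). Since O(disarm_system) holds, K gives O(~tag_asset).
Premise 9, O(~waive_permit -> tag_asset), contraposes to O(~tag_asset -> waive_permit); with O(~tag_asset) we get O(waive_permit).
Premise 6 is O(~file_request -> ~waive_permit); contrapositively O(waive_permit -> file_request). Since O(waive_permit) holds, K gives O(file_request).
Premise 5, O(~raise_flag -> ~file_request), contraposes to O(file_request -> raise_flag); with O(file_request) we get O(raise_flag).
So O(raise_flag) holds — raise_flag is obligatory. None of the other listed options is made obligatory by any chain of premises.

raise_flag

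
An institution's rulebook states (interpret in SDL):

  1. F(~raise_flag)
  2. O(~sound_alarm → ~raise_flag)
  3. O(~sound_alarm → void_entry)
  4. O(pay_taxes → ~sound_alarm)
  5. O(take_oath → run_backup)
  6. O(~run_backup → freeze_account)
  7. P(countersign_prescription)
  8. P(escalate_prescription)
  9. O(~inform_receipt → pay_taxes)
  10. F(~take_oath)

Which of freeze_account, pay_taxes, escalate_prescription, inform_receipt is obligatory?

F(~raise_flag) at premise 1 means O(raise_flag).
Premise 2 is O(~sound_alarm → ~raise_flag); contrapositively O(raise_flag → sound_alarm). Since O(raise_flag) holds, K gives O(sound_alarm).
The contrapositive of premise 4 (O(pay_taxes → ~sound_alarm)) is O(sound_alarm → ~pay_taxes), and O(sound_alarm) is already established, so O(~pay_taxes).
Premise 9 is O(~inform_receipt → pay_taxes); contrapositively O(~pay_taxes → inform_receipt). Since O(~pay_taxes) holds, K gives O(inform_receipt).
So O(inform_receipt) holds — inform_receipt is obligatory. None of the other listed options is made obligatory by any chain of premises.

inform_receipt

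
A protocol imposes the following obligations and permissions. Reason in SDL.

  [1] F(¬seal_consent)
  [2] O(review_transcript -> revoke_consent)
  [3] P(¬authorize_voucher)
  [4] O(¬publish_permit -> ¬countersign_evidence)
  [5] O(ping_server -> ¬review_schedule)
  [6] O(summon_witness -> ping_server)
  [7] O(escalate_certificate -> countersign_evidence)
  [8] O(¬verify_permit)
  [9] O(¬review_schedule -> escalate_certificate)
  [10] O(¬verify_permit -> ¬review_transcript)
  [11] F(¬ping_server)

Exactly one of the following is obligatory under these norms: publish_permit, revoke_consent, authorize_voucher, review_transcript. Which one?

Premise 11 is F(¬ping_server), i.e. O(ping_server).
Premise 5 is O(ping_server -> ¬review_schedule); since O(ping_server), deontic closure gives O(¬review_schedule).
Premise 9 is O(¬review_schedule -> escalate_certificate); since O(¬review_schedule), deontic closure gives O(escalate_certificate).
With premise 7, O(escalate_certificate -> countersign_evidence), the K-axiom yields O(countersign_evidence).
Premise 4 is O(¬publish_permit -> ¬countersign_evidence); contrapositively O(countersign_evidence -> publish_permit). Since O(countersign_evidence) holds, K gives O(publish_permit).
So O(publish_permit) holds — publish_permit is obligatory. None of the other listed options is made obligatory by any chain of premises.

publish_permit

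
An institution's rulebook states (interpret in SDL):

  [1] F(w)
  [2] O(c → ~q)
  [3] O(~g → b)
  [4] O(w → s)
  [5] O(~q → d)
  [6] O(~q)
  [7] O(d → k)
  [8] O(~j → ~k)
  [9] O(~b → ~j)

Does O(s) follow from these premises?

Premise 4 is O(w → s), but O(w) is not derivable from the premises, so it does not yield O(s).
No other premise forces O(s). An ideal world satisfying every premise can still have s false, so O(s) is not derivable.

No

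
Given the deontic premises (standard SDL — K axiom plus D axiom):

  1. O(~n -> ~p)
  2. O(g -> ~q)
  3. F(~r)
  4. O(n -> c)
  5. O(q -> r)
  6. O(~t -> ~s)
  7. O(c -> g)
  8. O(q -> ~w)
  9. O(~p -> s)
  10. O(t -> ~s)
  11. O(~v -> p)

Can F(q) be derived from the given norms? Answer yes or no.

Yes

By case analysis on ~t: premise 6 gives O(~t -> ~s) and premise 10 gives O(t -> ~s), so O(~s) either way.
Premise 9, O(~p -> s), contraposes to O(~s -> p); with O(~s) we get O(p).
Premise 1 is O(~n -> ~p); contrapositively O(p -> n). Since O(p) holds, K gives O(n).
Applying K to premise 4 (O(n -> c)) and O(n) yields O(c).
Applying K to premise 7 (O(c -> g)) and O(c) yields O(g).
Applying K to premise 2 (O(g -> ~q)) and O(g) yields O(~q).
Premises 3, 5, 8, 11 do not contribute to this derivation.
So O(~q) holds, i.e. F(q). The claim follows.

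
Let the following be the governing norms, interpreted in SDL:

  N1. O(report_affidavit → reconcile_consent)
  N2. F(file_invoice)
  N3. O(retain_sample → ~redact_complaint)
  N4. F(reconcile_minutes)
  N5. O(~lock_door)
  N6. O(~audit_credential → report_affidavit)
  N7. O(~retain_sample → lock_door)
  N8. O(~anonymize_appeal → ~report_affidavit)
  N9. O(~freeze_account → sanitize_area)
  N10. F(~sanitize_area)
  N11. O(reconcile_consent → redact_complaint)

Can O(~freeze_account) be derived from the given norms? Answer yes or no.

Premise 9 is O(~freeze_account → sanitize_area); even if O(sanitize_area) held, inferring O(~freeze_account) would be affirming the consequent — invalid.
No other premise forces O(~freeze_account). An ideal world satisfying every premise can still have ~freeze_account false, so O(~freeze_account) is not derivable.

No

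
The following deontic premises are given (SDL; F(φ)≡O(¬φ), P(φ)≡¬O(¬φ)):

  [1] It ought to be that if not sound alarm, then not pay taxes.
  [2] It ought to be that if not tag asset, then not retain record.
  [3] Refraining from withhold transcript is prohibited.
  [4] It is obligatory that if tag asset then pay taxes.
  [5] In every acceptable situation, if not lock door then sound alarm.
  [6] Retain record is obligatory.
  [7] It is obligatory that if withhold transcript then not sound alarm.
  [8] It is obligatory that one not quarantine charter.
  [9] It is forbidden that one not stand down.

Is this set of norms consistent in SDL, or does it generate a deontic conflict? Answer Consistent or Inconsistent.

Inconsistent

Premise 6 gives O(retain_record).
Premise 2, O(¬tag_asset → ¬retain_record), contraposes to O(retain_record → tag_asset); with O(retain_record) we get O(tag_asset).
Applying K to premise 4 (O(tag_asset → pay_taxes)) and O(tag_asset) yields O(pay_taxes).
Premise 1 is O(¬sound_alarm → ¬pay_taxes); contrapositively O(pay_taxes → sound_alarm). Since O(pay_taxes) holds, K gives O(sound_alarm).
The contrapositive of premise 7 (O(withhold_transcript → ¬sound_alarm)) is O(sound_alarm → ¬withhold_transcript), and O(sound_alarm) is already established, so O(¬withhold_transcript).
Yet premise 3 is F(¬withhold_transcript), i.e. O(withhold_transcript).
We now have both O(¬withhold_transcript) and O(withhold_transcript) — withhold_transcript is simultaneously obligatory and forbidden, violating the D-axiom.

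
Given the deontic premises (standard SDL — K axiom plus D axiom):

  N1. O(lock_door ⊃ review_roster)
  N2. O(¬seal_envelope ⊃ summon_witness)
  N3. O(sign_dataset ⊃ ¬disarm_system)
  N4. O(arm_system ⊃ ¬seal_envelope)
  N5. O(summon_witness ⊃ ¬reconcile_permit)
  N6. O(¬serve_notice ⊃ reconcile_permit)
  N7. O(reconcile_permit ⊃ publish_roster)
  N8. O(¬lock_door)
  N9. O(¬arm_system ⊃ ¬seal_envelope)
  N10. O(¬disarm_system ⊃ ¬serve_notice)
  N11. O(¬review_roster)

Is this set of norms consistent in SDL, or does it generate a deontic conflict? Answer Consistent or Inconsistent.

Premise 1 is O(lock_door ⊃ review_roster), but O(lock_door) is not derivable from the premises, so it does not yield O(review_roster).
So O(review_roster) is not derivable, and the apparent clash with O(¬review_roster) does not arise.
A world satisfying every obligation exists (e.g. arm_system=false, disarm_system=true, lock_door=false, publish_roster=false, reconcile_permit=false, review_roster=false, seal_envelope=false, serve_notice=true, sign_dataset=false, summon_witness=true); no atom is both obligatory and forbidden, so the set is consistent.

Consistent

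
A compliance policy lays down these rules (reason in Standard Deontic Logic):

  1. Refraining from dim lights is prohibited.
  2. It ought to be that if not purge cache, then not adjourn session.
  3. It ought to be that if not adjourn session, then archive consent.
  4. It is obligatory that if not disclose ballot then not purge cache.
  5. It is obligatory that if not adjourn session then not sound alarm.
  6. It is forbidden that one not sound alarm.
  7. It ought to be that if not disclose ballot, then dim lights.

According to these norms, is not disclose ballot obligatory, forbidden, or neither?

Premise 6 is F(¬sound_alarm), i.e. O(sound_alarm).
Premise 5, O(¬adjourn_session → ¬sound_alarm), contraposes to O(sound_alarm → adjourn_session); with O(sound_alarm) we get O(adjourn_session).
Premise 2, O(¬purge_cache → ¬adjourn_session), contraposes to O(adjourn_session → purge_cache); with O(adjourn_session) we get O(purge_cache).
Premise 4, O(¬disclose_ballot → ¬purge_cache), contraposes to O(purge_cache → disclose_ballot); with O(purge_cache) we get O(disclose_ballot).
Premises 1, 3, 7 do not contribute to this derivation.
Thus O(disclose_ballot), which is F(¬disclose_ballot): ¬disclose_ballot is forbidden.

Forbidden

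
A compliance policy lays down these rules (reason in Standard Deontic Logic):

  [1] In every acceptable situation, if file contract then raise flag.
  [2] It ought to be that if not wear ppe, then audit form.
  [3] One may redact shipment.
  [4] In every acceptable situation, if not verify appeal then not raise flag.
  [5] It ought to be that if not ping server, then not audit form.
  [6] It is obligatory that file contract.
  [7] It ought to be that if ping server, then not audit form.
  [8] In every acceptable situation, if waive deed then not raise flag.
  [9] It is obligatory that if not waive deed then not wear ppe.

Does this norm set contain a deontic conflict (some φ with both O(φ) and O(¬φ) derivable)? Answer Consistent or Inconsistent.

Inconsistent

Premises 7 and 5 cover both cases: O(ping_server → ¬audit_form) and O(¬ping_server → ¬audit_form). Since ping_server ∨ ¬ping_server is a tautology, O(¬audit_form) follows.
Premise 2, O(¬wear_ppe → audit_form), contraposes to O(¬audit_form → wear_ppe); with O(¬audit_form) we get O(wear_ppe).
Premise 9 is O(¬waive_deed → ¬wear_ppe); contrapositively O(wear_ppe → waive_deed). Since O(wear_ppe) holds, K gives O(waive_deed).
With premise 8, O(waive_deed → ¬raise_flag), the K-axiom yields O(¬raise_flag).
Premise 1, O(file_contract → raise_flag), contraposes to O(¬raise_flag → ¬file_contract); with O(¬raise_flag) we get O(¬file_contract).
However, premise 6 gives O(file_contract).
We now have both O(¬file_contract) and O(file_contract) — file_contract is simultaneously obligatory and forbidden, violating the D-axiom.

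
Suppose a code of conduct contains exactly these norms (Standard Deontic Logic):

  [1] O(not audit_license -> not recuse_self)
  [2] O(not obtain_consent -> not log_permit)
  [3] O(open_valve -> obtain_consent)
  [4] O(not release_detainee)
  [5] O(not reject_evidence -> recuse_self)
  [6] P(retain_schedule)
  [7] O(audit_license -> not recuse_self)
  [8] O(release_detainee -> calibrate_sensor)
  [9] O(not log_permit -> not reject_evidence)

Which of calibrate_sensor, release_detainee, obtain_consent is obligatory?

Premises 7 and 1 cover both cases: O(audit_license -> not recuse_self) and O(not audit_license -> not recuse_self). Since audit_license ∨ not audit_license is a tautology, O(not recuse_self) follows.
The contrapositive of premise 5 (O(not reject_evidence -> recuse_self)) is O(not recuse_self -> reject_evidence), and O(not recuse_self) is already established, so O(reject_evidence).
Premise 9 is O(not log_permit -> not reject_evidence); contrapositively O(reject_evidence -> log_permit). Since O(reject_evidence) holds, K gives O(log_permit).
Premise 2, O(not obtain_consent -> not log_permit), contraposes to O(log_permit -> obtain_consent); with O(log_permit) we get O(obtain_consent).
So O(obtain_consent) holds — obtain_consent is obligatory. None of the other listed options is made obligatory by any chain of premises.

obtain_consent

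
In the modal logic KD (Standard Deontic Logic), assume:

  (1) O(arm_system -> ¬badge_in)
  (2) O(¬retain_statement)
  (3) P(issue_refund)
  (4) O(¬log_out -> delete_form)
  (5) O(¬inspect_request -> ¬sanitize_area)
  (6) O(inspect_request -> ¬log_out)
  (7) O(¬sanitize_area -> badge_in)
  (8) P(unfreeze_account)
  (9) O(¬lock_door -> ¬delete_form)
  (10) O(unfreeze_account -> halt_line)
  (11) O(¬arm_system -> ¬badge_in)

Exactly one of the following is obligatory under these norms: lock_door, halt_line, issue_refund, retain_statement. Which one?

lock_door

By case analysis on arm_system: premise 1 gives O(arm_system -> ¬badge_in) and premise 11 gives O(¬arm_system -> ¬badge_in), so O(¬badge_in) either way.
Premise 7, O(¬sanitize_area -> badge_in), contraposes to O(¬badge_in -> sanitize_area); with O(¬badge_in) we get O(sanitize_area).
Premise 5, O(¬inspect_request -> ¬sanitize_area), contraposes to O(sanitize_area -> inspect_request); with O(sanitize_area) we get O(inspect_request).
Premise 6 is O(inspect_request -> ¬log_out); since O(inspect_request), deontic closure gives O(¬log_out).
With premise 4, O(¬log_out -> delete_form), the K-axiom yields O(delete_form).
Premise 9, O(¬lock_door -> ¬delete_form), contraposes to O(delete_form -> lock_door); with O(delete_form) we get O(lock_door).
So O(lock_door) holds — lock_door is obligatory. None of the other listed options is made obligatory by any chain of premises.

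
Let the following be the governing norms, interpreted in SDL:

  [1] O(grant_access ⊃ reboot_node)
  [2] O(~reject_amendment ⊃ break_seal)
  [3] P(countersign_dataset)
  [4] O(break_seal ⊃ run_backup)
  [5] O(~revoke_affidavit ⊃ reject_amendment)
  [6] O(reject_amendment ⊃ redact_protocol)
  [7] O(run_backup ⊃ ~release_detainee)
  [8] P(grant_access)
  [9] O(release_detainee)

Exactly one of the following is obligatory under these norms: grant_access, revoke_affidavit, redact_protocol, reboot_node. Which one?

From premise 9 we have O(release_detainee).
Premise 7 is O(run_backup ⊃ ~release_detainee); contrapositively O(release_detainee ⊃ ~run_backup). Since O(release_detainee) holds, K gives O(~run_backup).
Premise 4, O(break_seal ⊃ run_backup), contraposes to O(~run_backup ⊃ ~break_seal); with O(~run_backup) we get O(~break_seal).
The contrapositive of premise 2 (O(~reject_amendment ⊃ break_seal)) is O(~break_seal ⊃ reject_amendment), and O(~break_seal) is already established, so O(reject_amendment).
Applying K to premise 6 (O(reject_amendment ⊃ redact_protocol)) and O(reject_amendment) yields O(redact_protocol).
So O(redact_protocol) holds — redact_protocol is obligatory. None of the other listed options is made obligatory by any chain of premises.

redact_protocol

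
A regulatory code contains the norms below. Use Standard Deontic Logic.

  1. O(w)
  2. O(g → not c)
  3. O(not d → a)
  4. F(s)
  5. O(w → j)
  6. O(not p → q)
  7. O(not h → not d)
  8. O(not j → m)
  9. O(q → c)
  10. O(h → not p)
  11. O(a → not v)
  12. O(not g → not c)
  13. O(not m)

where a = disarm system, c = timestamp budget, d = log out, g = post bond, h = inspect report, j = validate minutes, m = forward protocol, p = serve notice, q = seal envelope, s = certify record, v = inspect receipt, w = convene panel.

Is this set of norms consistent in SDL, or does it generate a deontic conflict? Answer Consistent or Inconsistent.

Consistent

Premise 8 is O(not j → m), but O(not j) is not derivable from the premises, so it does not yield O(m).
So O(m) is not derivable, and the apparent clash with O(not m) does not arise.
A world satisfying every obligation exists (e.g. a=true, c=false, d=false, g=false, h=false, j=true, m=false, p=true, q=false, s=false, v=false, w=true); no atom is both obligatory and forbidden, so the set is consistent.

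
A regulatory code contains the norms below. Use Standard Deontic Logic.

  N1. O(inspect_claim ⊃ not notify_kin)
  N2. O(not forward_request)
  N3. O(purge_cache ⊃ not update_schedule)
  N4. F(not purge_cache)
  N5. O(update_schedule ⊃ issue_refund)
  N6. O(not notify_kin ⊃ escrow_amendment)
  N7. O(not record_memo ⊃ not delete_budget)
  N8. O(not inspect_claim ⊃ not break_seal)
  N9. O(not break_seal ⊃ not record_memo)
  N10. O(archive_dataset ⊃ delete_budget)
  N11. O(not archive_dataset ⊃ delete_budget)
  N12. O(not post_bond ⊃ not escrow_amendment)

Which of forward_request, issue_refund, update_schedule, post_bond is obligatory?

Premises 11 and 10 cover both cases: O(not archive_dataset ⊃ delete_budget) and O(archive_dataset ⊃ delete_budget). Since not archive_dataset ∨ archive_dataset is a tautology, O(delete_budget) follows.
The contrapositive of premise 7 (O(not record_memo ⊃ not delete_budget)) is O(delete_budget ⊃ record_memo), and O(delete_budget) is already established, so O(record_memo).
The contrapositive of premise 9 (O(not break_seal ⊃ not record_memo)) is O(record_memo ⊃ break_seal), and O(record_memo) is already established, so O(break_seal).
Premise 8 is O(not inspect_claim ⊃ not break_seal); contrapositively O(break_seal ⊃ inspect_claim). Since O(break_seal) holds, K gives O(inspect_claim).
Premise 1 is O(inspect_claim ⊃ not notify_kin); since O(inspect_claim), deontic closure gives O(not notify_kin).
With premise 6, O(not notify_kin ⊃ escrow_amendment), the K-axiom yields O(escrow_amendment).
Premise 12, O(not post_bond ⊃ not escrow_amendment), contraposes to O(escrow_amendment ⊃ post_bond); with O(escrow_amendment) we get O(post_bond).
So O(post_bond) holds — post_bond is obligatory. None of the other listed options is made obligatory by any chain of premises.

post_bond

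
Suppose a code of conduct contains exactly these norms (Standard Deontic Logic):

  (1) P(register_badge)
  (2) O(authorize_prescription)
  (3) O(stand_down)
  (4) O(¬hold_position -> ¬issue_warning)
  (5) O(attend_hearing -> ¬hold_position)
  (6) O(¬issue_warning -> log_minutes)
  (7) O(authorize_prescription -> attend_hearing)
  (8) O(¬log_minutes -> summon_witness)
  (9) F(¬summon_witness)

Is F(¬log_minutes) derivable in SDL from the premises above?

Premise 2 gives O(authorize_prescription).
Applying K to premise 7 (O(authorize_prescription -> attend_hearing)) and O(authorize_prescription) yields O(attend_hearing).
Premise 5 is O(attend_hearing -> ¬hold_position); since O(attend_hearing), deontic closure gives O(¬hold_position).
With premise 4, O(¬hold_position -> ¬issue_warning), the K-axiom yields O(¬issue_warning).
Premise 6 is O(¬issue_warning -> log_minutes); since O(¬issue_warning), deontic closure gives O(log_minutes).
Premises 1, 3, 8, 9 do not contribute to this derivation.
So O(log_minutes) holds, i.e. F(¬log_minutes). The claim follows.

Yes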